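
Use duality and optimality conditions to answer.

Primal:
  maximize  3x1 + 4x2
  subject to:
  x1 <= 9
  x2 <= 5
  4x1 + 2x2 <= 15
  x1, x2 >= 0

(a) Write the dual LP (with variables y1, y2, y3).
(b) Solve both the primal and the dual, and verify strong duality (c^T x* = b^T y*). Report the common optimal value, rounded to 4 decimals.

The standard primal-dual pair for 'max c^T x s.t. A x <= b, x >= 0' is:
  Dual:  min b^T y  s.t.  A^T y >= c,  y >= 0.

So the dual LP is:
  minimize  9y1 + 5y2 + 15y3
  subject to:
    y1 + 4y3 >= 3
    y2 + 2y3 >= 4
    y1, y2, y3 >= 0

Solving the primal: x* = (1.25, 5).
  primal value c^T x* = 23.75.
Solving the dual: y* = (0, 2.5, 0.75).
  dual value b^T y* = 23.75.
Strong duality: c^T x* = b^T y*. Confirmed.

23.75


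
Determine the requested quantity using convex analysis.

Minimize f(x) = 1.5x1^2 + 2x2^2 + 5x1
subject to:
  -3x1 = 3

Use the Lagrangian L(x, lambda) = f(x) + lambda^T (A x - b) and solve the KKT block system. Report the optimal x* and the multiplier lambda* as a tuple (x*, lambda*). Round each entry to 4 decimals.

Form the Lagrangian:
  L(x, lambda) = (1/2) x^T Q x + c^T x + lambda^T (A x - b)
Stationarity (grad_x L = 0): Q x + c + A^T lambda = 0.
Primal feasibility: A x = b.

This gives the KKT block system:
  [ Q   A^T ] [ x     ]   [-c ]
  [ A    0  ] [ lambda ] = [ b ]

Solving the linear system:
  x*      = (-1, 0)
  lambda* = (0.6667)
  f(x*)   = -3.5

x* = (-1, 0), lambda* = (0.6667)


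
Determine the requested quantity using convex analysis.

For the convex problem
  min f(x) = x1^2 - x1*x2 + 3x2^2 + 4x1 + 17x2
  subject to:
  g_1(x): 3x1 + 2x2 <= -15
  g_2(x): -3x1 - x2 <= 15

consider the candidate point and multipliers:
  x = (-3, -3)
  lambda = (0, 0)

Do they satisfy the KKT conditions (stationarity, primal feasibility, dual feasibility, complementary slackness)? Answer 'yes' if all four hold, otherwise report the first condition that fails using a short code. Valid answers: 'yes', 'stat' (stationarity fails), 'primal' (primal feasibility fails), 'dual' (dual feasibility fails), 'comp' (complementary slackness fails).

Gradient of f: grad f(x) = Q x + c = (1, 2)
Constraint values g_i(x) = a_i^T x - b_i:
  g_1((-3, -3)) = 0
  g_2((-3, -3)) = -3
Stationarity residual: grad f(x) + sum_i lambda_i a_i = (1, 2)
  -> stationarity FAILS
Primal feasibility (all g_i <= 0): OK
Dual feasibility (all lambda_i >= 0): OK
Complementary slackness (lambda_i * g_i(x) = 0 for all i): OK

Verdict: the first failing condition is stationarity -> stat.

stat


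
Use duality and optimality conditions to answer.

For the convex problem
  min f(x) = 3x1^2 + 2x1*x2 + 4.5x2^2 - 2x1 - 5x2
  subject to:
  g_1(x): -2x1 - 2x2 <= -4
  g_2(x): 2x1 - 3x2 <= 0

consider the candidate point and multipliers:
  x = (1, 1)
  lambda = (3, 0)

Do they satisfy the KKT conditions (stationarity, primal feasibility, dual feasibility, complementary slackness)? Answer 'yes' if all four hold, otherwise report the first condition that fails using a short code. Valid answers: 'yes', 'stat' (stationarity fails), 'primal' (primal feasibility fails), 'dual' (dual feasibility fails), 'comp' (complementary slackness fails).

Gradient of f: grad f(x) = Q x + c = (6, 6)
Constraint values g_i(x) = a_i^T x - b_i:
  g_1((1, 1)) = 0
  g_2((1, 1)) = -1
Stationarity residual: grad f(x) + sum_i lambda_i a_i = (0, 0)
  -> stationarity OK
Primal feasibility (all g_i <= 0): OK
Dual feasibility (all lambda_i >= 0): OK
Complementary slackness (lambda_i * g_i(x) = 0 for all i): OK

Verdict: yes, KKT holds.

yes


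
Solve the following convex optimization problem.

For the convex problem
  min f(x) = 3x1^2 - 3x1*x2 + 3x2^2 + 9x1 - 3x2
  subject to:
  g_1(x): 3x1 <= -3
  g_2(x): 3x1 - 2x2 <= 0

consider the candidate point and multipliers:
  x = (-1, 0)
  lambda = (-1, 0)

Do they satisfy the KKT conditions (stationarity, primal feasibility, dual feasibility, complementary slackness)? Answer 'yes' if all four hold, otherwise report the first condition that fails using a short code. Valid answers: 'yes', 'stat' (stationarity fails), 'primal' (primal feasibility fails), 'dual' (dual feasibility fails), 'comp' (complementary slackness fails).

Gradient of f: grad f(x) = Q x + c = (3, 0)
Constraint values g_i(x) = a_i^T x - b_i:
  g_1((-1, 0)) = 0
  g_2((-1, 0)) = -3
Stationarity residual: grad f(x) + sum_i lambda_i a_i = (0, 0)
  -> stationarity OK
Primal feasibility (all g_i <= 0): OK
Dual feasibility (all lambda_i >= 0): FAILS
Complementary slackness (lambda_i * g_i(x) = 0 for all i): OK

Verdict: the first failing condition is dual_feasibility -> dual.

dual


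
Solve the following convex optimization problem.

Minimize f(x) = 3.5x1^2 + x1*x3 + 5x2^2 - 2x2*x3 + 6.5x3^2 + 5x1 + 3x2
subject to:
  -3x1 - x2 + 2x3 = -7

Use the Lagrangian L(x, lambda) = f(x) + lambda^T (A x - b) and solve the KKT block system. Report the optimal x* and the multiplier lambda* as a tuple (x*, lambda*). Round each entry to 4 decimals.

Form the Lagrangian:
  L(x, lambda) = (1/2) x^T Q x + c^T x + lambda^T (A x - b)
Stationarity (grad_x L = 0): Q x + c + A^T lambda = 0.
Primal feasibility: A x = b.

This gives the KKT block system:
  [ Q   A^T ] [ x     ]   [-c ]
  [ A    0  ] [ lambda ] = [ b ]

Solving the linear system:
  x*      = (1.6928, 0.0424, -0.9396)
  lambda* = (5.3033)
  f(x*)   = 22.8573

x* = (1.6928, 0.0424, -0.9396), lambda* = (5.3033)


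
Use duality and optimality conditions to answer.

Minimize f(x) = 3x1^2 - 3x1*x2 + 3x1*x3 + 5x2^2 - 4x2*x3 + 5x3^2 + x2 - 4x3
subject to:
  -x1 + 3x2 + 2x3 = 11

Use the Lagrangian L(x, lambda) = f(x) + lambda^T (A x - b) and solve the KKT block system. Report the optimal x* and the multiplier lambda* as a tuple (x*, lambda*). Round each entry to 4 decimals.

Form the Lagrangian:
  L(x, lambda) = (1/2) x^T Q x + c^T x + lambda^T (A x - b)
Stationarity (grad_x L = 0): Q x + c + A^T lambda = 0.
Primal feasibility: A x = b.

This gives the KKT block system:
  [ Q   A^T ] [ x     ]   [-c ]
  [ A    0  ] [ lambda ] = [ b ]

Solving the linear system:
  x*      = (-0.9495, 1.8283, 2.2828)
  lambda* = (-4.3333)
  f(x*)   = 20.1818

x* = (-0.9495, 1.8283, 2.2828), lambda* = (-4.3333)


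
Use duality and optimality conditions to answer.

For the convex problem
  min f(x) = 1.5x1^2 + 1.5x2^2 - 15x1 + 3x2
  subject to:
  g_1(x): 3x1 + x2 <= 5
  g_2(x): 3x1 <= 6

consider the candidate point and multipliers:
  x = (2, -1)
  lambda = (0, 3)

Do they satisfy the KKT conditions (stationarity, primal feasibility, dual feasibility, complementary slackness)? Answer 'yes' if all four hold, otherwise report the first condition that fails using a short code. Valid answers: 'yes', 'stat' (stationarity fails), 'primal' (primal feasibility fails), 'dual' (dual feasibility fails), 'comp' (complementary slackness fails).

Gradient of f: grad f(x) = Q x + c = (-9, 0)
Constraint values g_i(x) = a_i^T x - b_i:
  g_1((2, -1)) = 0
  g_2((2, -1)) = 0
Stationarity residual: grad f(x) + sum_i lambda_i a_i = (0, 0)
  -> stationarity OK
Primal feasibility (all g_i <= 0): OK
Dual feasibility (all lambda_i >= 0): OK
Complementary slackness (lambda_i * g_i(x) = 0 for all i): OK

Verdict: yes, KKT holds.

yes


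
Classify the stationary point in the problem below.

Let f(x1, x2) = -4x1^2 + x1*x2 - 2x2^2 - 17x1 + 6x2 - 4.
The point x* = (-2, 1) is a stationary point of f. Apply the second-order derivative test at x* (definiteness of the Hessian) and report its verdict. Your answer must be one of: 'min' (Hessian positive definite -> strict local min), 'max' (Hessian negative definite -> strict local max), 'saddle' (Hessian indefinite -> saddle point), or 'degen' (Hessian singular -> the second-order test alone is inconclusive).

Compute the Hessian H = grad^2 f:
  H = [[-8, 1], [1, -4]]
Verify stationarity: grad f(x*) = H x* + g = (0, 0).
Eigenvalues of H: -8.2361, -3.7639.
Both eigenvalues < 0, so H is negative definite -> x* is a strict local max.

max


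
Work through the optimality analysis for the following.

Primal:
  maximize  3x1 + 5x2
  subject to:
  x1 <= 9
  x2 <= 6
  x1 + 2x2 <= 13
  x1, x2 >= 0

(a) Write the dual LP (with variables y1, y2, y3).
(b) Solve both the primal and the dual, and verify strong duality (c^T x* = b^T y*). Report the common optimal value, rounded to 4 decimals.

The standard primal-dual pair for 'max c^T x s.t. A x <= b, x >= 0' is:
  Dual:  min b^T y  s.t.  A^T y >= c,  y >= 0.

So the dual LP is:
  minimize  9y1 + 6y2 + 13y3
  subject to:
    y1 + y3 >= 3
    y2 + 2y3 >= 5
    y1, y2, y3 >= 0

Solving the primal: x* = (9, 2).
  primal value c^T x* = 37.
Solving the dual: y* = (0.5, 0, 2.5).
  dual value b^T y* = 37.
Strong duality: c^T x* = b^T y*. Confirmed.

37


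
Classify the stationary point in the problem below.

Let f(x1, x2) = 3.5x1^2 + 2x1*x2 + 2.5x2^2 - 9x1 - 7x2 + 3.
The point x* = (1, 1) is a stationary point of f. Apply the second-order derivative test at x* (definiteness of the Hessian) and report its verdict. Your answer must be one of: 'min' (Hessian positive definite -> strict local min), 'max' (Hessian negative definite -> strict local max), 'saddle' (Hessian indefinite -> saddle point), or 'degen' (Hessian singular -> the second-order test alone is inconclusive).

Compute the Hessian H = grad^2 f:
  H = [[7, 2], [2, 5]]
Verify stationarity: grad f(x*) = H x* + g = (0, 0).
Eigenvalues of H: 3.7639, 8.2361.
Both eigenvalues > 0, so H is positive definite -> x* is a strict local min.

min


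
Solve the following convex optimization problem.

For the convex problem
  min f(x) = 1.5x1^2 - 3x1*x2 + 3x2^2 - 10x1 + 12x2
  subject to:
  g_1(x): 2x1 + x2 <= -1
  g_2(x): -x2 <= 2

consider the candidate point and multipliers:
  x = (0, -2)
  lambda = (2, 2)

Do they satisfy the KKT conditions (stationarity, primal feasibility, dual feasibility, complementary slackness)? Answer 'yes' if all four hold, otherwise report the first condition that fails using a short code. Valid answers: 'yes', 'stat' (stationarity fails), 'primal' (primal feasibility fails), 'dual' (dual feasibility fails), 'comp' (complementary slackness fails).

Gradient of f: grad f(x) = Q x + c = (-4, 0)
Constraint values g_i(x) = a_i^T x - b_i:
  g_1((0, -2)) = -1
  g_2((0, -2)) = 0
Stationarity residual: grad f(x) + sum_i lambda_i a_i = (0, 0)
  -> stationarity OK
Primal feasibility (all g_i <= 0): OK
Dual feasibility (all lambda_i >= 0): OK
Complementary slackness (lambda_i * g_i(x) = 0 for all i): FAILS

Verdict: the first failing condition is complementary_slackness -> comp.

comp


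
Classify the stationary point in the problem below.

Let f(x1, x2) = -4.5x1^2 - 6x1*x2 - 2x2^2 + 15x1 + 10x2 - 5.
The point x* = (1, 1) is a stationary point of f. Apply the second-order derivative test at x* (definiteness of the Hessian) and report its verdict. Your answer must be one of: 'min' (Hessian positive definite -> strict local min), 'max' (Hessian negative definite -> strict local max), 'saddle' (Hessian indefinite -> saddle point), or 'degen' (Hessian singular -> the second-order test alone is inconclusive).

Compute the Hessian H = grad^2 f:
  H = [[-9, -6], [-6, -4]]
Verify stationarity: grad f(x*) = H x* + g = (0, 0).
Eigenvalues of H: -13, 0.
H has a zero eigenvalue (singular; negative semidefinite but not definite), so H is neither positive definite, negative definite, nor indefinite. The second-order test alone is inconclusive -> degen.
(Indeed, f is constant along the null direction of H through x*, so x* is not a strict local extremum.)

degen


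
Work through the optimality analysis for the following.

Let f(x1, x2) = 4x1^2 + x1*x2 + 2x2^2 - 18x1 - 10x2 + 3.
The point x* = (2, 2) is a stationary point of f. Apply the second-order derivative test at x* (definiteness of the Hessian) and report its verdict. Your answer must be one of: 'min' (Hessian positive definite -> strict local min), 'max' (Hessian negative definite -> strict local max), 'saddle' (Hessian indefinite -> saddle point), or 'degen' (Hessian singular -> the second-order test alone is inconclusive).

Compute the Hessian H = grad^2 f:
  H = [[8, 1], [1, 4]]
Verify stationarity: grad f(x*) = H x* + g = (0, 0).
Eigenvalues of H: 3.7639, 8.2361.
Both eigenvalues > 0, so H is positive definite -> x* is a strict local min.

min


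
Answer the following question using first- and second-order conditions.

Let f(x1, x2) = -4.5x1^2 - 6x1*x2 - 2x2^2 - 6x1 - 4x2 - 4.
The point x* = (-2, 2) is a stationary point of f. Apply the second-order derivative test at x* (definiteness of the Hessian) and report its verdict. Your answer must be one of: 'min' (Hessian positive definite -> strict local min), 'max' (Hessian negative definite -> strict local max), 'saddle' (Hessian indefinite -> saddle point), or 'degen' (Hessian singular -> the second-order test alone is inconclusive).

Compute the Hessian H = grad^2 f:
  H = [[-9, -6], [-6, -4]]
Verify stationarity: grad f(x*) = H x* + g = (0, 0).
Eigenvalues of H: -13, 0.
H has a zero eigenvalue (singular; negative semidefinite but not definite), so H is neither positive definite, negative definite, nor indefinite. The second-order test alone is inconclusive -> degen.
(Indeed, f is constant along the null direction of H through x*, so x* is not a strict local extremum.)

degen


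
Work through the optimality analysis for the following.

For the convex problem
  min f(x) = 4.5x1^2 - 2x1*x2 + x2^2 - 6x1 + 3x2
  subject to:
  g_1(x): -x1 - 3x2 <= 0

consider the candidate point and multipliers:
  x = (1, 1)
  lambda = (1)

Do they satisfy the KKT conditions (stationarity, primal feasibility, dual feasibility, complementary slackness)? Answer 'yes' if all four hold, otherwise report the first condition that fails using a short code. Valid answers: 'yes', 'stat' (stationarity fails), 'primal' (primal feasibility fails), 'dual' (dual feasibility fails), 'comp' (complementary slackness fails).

Gradient of f: grad f(x) = Q x + c = (1, 3)
Constraint values g_i(x) = a_i^T x - b_i:
  g_1((1, 1)) = -4
Stationarity residual: grad f(x) + sum_i lambda_i a_i = (0, 0)
  -> stationarity OK
Primal feasibility (all g_i <= 0): OK
Dual feasibility (all lambda_i >= 0): OK
Complementary slackness (lambda_i * g_i(x) = 0 for all i): FAILS

Verdict: the first failing condition is complementary_slackness -> comp.

comp


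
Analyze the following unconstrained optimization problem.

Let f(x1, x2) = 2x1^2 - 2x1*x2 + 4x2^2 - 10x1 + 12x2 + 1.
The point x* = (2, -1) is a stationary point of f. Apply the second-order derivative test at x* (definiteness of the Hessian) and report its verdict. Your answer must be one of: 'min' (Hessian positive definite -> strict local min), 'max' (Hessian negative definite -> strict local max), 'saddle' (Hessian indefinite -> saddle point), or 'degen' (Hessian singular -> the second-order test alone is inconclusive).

Compute the Hessian H = grad^2 f:
  H = [[4, -2], [-2, 8]]
Verify stationarity: grad f(x*) = H x* + g = (0, 0).
Eigenvalues of H: 3.1716, 8.8284.
Both eigenvalues > 0, so H is positive definite -> x* is a strict local min.

min


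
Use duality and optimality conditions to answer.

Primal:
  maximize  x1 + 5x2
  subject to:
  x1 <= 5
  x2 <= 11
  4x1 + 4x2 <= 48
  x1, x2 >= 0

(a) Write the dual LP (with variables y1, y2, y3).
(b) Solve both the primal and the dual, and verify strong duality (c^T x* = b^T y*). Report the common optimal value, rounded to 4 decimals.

The standard primal-dual pair for 'max c^T x s.t. A x <= b, x >= 0' is:
  Dual:  min b^T y  s.t.  A^T y >= c,  y >= 0.

So the dual LP is:
  minimize  5y1 + 11y2 + 48y3
  subject to:
    y1 + 4y3 >= 1
    y2 + 4y3 >= 5
    y1, y2, y3 >= 0

Solving the primal: x* = (1, 11).
  primal value c^T x* = 56.
Solving the dual: y* = (0, 4, 0.25).
  dual value b^T y* = 56.
Strong duality: c^T x* = b^T y*. Confirmed.

56


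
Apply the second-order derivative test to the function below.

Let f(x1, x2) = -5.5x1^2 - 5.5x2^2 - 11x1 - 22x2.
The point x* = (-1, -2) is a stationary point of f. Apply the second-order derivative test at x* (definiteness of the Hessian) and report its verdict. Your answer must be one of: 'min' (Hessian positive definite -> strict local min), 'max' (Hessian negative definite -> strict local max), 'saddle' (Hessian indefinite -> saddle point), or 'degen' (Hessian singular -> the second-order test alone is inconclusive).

Compute the Hessian H = grad^2 f:
  H = [[-11, 0], [0, -11]]
Verify stationarity: grad f(x*) = H x* + g = (0, 0).
Eigenvalues of H: -11, -11.
Both eigenvalues < 0, so H is negative definite -> x* is a strict local max.

max


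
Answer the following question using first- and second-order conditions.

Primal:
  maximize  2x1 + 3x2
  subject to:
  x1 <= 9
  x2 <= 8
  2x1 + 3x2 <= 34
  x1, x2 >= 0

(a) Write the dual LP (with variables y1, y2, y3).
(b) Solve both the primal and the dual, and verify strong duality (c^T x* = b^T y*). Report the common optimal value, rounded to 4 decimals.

The standard primal-dual pair for 'max c^T x s.t. A x <= b, x >= 0' is:
  Dual:  min b^T y  s.t.  A^T y >= c,  y >= 0.

So the dual LP is:
  minimize  9y1 + 8y2 + 34y3
  subject to:
    y1 + 2y3 >= 2
    y2 + 3y3 >= 3
    y1, y2, y3 >= 0

Solving the primal: x* = (5, 8).
  primal value c^T x* = 34.
Solving the dual: y* = (0, 0, 1).
  dual value b^T y* = 34.
Strong duality: c^T x* = b^T y*. Confirmed.

34


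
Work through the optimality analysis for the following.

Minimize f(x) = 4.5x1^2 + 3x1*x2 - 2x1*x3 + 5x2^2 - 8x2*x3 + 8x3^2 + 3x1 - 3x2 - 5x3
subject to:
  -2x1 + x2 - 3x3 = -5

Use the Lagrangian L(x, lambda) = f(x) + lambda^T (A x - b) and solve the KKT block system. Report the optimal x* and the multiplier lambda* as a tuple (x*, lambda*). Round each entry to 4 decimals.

Form the Lagrangian:
  L(x, lambda) = (1/2) x^T Q x + c^T x + lambda^T (A x - b)
Stationarity (grad_x L = 0): Q x + c + A^T lambda = 0.
Primal feasibility: A x = b.

This gives the KKT block system:
  [ Q   A^T ] [ x     ]   [-c ]
  [ A    0  ] [ lambda ] = [ b ]

Solving the linear system:
  x*      = (0.555, 1.0598, 1.6499)
  lambda* = (3.937)
  f(x*)   = 4.9605

x* = (0.555, 1.0598, 1.6499), lambda* = (3.937)


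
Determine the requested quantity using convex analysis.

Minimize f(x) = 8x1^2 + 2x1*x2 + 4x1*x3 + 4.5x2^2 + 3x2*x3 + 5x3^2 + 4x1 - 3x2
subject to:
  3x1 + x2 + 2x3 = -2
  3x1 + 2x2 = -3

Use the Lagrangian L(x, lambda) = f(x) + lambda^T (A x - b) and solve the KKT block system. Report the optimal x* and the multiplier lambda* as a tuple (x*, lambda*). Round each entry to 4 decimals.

Form the Lagrangian:
  L(x, lambda) = (1/2) x^T Q x + c^T x + lambda^T (A x - b)
Stationarity (grad_x L = 0): Q x + c + A^T lambda = 0.
Primal feasibility: A x = b.

This gives the KKT block system:
  [ Q   A^T ] [ x     ]   [-c ]
  [ A    0  ] [ lambda ] = [ b ]

Solving the linear system:
  x*      = (-0.8498, -0.2253, 0.3874)
  lambda* = (0.1007, 2.7321)
  f(x*)   = 2.837

x* = (-0.8498, -0.2253, 0.3874), lambda* = (0.1007, 2.7321)


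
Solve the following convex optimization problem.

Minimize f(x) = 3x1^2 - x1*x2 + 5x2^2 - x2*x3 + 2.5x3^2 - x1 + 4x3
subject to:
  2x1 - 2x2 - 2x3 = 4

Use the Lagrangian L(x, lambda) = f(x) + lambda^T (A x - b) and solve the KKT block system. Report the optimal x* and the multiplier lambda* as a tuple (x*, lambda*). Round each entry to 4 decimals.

Form the Lagrangian:
  L(x, lambda) = (1/2) x^T Q x + c^T x + lambda^T (A x - b)
Stationarity (grad_x L = 0): Q x + c + A^T lambda = 0.
Primal feasibility: A x = b.

This gives the KKT block system:
  [ Q   A^T ] [ x     ]   [-c ]
  [ A    0  ] [ lambda ] = [ b ]

Solving the linear system:
  x*      = (0.4565, -0.2826, -1.2609)
  lambda* = (-1.0109)
  f(x*)   = -0.7283

x* = (0.4565, -0.2826, -1.2609), lambda* = (-1.0109)


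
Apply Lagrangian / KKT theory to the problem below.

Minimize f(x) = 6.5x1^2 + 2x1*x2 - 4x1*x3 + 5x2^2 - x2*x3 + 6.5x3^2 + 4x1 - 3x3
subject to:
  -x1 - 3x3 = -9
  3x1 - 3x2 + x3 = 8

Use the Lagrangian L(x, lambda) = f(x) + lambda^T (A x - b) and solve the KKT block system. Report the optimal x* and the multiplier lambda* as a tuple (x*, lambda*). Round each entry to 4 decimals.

Form the Lagrangian:
  L(x, lambda) = (1/2) x^T Q x + c^T x + lambda^T (A x - b)
Stationarity (grad_x L = 0): Q x + c + A^T lambda = 0.
Primal feasibility: A x = b.

This gives the KKT block system:
  [ Q   A^T ] [ x     ]   [-c ]
  [ A    0  ] [ lambda ] = [ b ]

Solving the linear system:
  x*      = (1.4187, -0.4056, 2.5271)
  lambda* = (7.7782, -1.2485)
  f(x*)   = 39.0425

x* = (1.4187, -0.4056, 2.5271), lambda* = (7.7782, -1.2485)


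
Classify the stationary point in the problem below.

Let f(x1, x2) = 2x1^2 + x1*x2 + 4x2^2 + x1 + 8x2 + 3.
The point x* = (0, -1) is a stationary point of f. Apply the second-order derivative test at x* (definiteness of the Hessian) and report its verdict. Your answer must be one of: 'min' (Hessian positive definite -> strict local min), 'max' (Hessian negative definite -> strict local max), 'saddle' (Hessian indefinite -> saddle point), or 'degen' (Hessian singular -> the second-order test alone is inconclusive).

Compute the Hessian H = grad^2 f:
  H = [[4, 1], [1, 8]]
Verify stationarity: grad f(x*) = H x* + g = (0, 0).
Eigenvalues of H: 3.7639, 8.2361.
Both eigenvalues > 0, so H is positive definite -> x* is a strict local min.

min


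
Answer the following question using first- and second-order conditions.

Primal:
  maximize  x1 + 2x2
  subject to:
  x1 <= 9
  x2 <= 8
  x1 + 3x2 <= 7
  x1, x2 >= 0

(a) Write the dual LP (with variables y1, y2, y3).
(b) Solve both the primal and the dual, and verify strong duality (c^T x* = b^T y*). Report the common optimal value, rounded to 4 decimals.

The standard primal-dual pair for 'max c^T x s.t. A x <= b, x >= 0' is:
  Dual:  min b^T y  s.t.  A^T y >= c,  y >= 0.

So the dual LP is:
  minimize  9y1 + 8y2 + 7y3
  subject to:
    y1 + y3 >= 1
    y2 + 3y3 >= 2
    y1, y2, y3 >= 0

Solving the primal: x* = (7, 0).
  primal value c^T x* = 7.
Solving the dual: y* = (0, 0, 1).
  dual value b^T y* = 7.
Strong duality: c^T x* = b^T y*. Confirmed.

7


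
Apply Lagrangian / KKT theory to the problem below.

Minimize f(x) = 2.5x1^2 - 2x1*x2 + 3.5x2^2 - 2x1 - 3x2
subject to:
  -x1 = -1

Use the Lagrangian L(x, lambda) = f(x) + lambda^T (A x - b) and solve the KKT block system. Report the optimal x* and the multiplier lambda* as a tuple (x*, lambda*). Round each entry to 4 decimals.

Form the Lagrangian:
  L(x, lambda) = (1/2) x^T Q x + c^T x + lambda^T (A x - b)
Stationarity (grad_x L = 0): Q x + c + A^T lambda = 0.
Primal feasibility: A x = b.

This gives the KKT block system:
  [ Q   A^T ] [ x     ]   [-c ]
  [ A    0  ] [ lambda ] = [ b ]

Solving the linear system:
  x*      = (1, 0.7143)
  lambda* = (1.5714)
  f(x*)   = -1.2857

x* = (1, 0.7143), lambda* = (1.5714)


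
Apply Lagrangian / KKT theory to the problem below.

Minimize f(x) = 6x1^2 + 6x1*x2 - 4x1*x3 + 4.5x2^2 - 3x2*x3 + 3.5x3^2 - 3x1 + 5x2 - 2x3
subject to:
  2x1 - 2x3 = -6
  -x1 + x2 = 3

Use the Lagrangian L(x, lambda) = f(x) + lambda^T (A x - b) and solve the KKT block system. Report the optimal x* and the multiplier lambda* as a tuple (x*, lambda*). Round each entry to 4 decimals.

Form the Lagrangian:
  L(x, lambda) = (1/2) x^T Q x + c^T x + lambda^T (A x - b)
Stationarity (grad_x L = 0): Q x + c + A^T lambda = 0.
Primal feasibility: A x = b.

This gives the KKT block system:
  [ Q   A^T ] [ x     ]   [-c ]
  [ A    0  ] [ lambda ] = [ b ]

Solving the linear system:
  x*      = (-1.3846, 1.6154, 1.6154)
  lambda* = (5, -6.3846)
  f(x*)   = 29.0769

x* = (-1.3846, 1.6154, 1.6154), lambda* = (5, -6.3846)


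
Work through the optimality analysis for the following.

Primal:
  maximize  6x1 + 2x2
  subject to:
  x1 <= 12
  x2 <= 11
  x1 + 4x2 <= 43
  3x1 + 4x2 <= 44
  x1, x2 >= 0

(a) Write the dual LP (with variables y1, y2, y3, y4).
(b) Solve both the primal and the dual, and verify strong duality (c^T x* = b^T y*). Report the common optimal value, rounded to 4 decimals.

The standard primal-dual pair for 'max c^T x s.t. A x <= b, x >= 0' is:
  Dual:  min b^T y  s.t.  A^T y >= c,  y >= 0.

So the dual LP is:
  minimize  12y1 + 11y2 + 43y3 + 44y4
  subject to:
    y1 + y3 + 3y4 >= 6
    y2 + 4y3 + 4y4 >= 2
    y1, y2, y3, y4 >= 0

Solving the primal: x* = (12, 2).
  primal value c^T x* = 76.
Solving the dual: y* = (4.5, 0, 0, 0.5).
  dual value b^T y* = 76.
Strong duality: c^T x* = b^T y*. Confirmed.

76


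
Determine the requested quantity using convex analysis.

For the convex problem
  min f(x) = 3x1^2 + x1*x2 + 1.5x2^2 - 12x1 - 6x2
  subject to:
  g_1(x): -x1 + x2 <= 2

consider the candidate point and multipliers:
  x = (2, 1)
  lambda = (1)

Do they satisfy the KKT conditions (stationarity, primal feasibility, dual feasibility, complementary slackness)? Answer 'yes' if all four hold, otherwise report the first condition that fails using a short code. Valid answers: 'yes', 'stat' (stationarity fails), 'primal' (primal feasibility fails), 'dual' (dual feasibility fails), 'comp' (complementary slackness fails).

Gradient of f: grad f(x) = Q x + c = (1, -1)
Constraint values g_i(x) = a_i^T x - b_i:
  g_1((2, 1)) = -3
Stationarity residual: grad f(x) + sum_i lambda_i a_i = (0, 0)
  -> stationarity OK
Primal feasibility (all g_i <= 0): OK
Dual feasibility (all lambda_i >= 0): OK
Complementary slackness (lambda_i * g_i(x) = 0 for all i): FAILS

Verdict: the first failing condition is complementary_slackness -> comp.

comp


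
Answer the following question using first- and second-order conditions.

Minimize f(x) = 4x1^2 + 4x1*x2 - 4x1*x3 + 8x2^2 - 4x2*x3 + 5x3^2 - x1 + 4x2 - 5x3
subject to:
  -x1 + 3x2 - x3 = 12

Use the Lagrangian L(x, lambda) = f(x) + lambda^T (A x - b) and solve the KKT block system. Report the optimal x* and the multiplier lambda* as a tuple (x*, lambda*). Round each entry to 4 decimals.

Form the Lagrangian:
  L(x, lambda) = (1/2) x^T Q x + c^T x + lambda^T (A x - b)
Stationarity (grad_x L = 0): Q x + c + A^T lambda = 0.
Primal feasibility: A x = b.

This gives the KKT block system:
  [ Q   A^T ] [ x     ]   [-c ]
  [ A    0  ] [ lambda ] = [ b ]

Solving the linear system:
  x*      = (-3.1988, 2.6127, -0.9631)
  lambda* = (-12.2869)
  f(x*)   = 82.9539

x* = (-3.1988, 2.6127, -0.9631), lambda* = (-12.2869)


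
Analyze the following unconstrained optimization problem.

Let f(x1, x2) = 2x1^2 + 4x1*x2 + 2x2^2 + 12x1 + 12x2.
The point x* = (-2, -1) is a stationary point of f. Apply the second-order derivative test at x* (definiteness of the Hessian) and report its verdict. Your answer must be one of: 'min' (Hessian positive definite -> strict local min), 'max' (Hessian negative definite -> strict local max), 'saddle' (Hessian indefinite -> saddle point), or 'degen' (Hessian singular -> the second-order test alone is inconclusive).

Compute the Hessian H = grad^2 f:
  H = [[4, 4], [4, 4]]
Verify stationarity: grad f(x*) = H x* + g = (0, 0).
Eigenvalues of H: 0, 8.
H has a zero eigenvalue (singular; positive semidefinite but not definite), so H is neither positive definite, negative definite, nor indefinite. The second-order test alone is inconclusive -> degen.
(Indeed, f is constant along the null direction of H through x*, so x* is not a strict local extremum.)

degen


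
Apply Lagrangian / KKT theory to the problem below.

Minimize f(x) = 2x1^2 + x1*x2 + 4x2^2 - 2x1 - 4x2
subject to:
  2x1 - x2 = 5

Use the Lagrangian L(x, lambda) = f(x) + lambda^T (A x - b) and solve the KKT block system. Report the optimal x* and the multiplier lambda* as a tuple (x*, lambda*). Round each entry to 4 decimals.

Form the Lagrangian:
  L(x, lambda) = (1/2) x^T Q x + c^T x + lambda^T (A x - b)
Stationarity (grad_x L = 0): Q x + c + A^T lambda = 0.
Primal feasibility: A x = b.

This gives the KKT block system:
  [ Q   A^T ] [ x     ]   [-c ]
  [ A    0  ] [ lambda ] = [ b ]

Solving the linear system:
  x*      = (2.375, -0.25)
  lambda* = (-3.625)
  f(x*)   = 7.1875

x* = (2.375, -0.25), lambda* = (-3.625)


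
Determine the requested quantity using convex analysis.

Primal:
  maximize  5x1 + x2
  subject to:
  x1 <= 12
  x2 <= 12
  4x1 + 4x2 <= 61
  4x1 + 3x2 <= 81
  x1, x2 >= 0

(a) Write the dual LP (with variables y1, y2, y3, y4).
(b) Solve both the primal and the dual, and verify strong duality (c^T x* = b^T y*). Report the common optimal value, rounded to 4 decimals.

The standard primal-dual pair for 'max c^T x s.t. A x <= b, x >= 0' is:
  Dual:  min b^T y  s.t.  A^T y >= c,  y >= 0.

So the dual LP is:
  minimize  12y1 + 12y2 + 61y3 + 81y4
  subject to:
    y1 + 4y3 + 4y4 >= 5
    y2 + 4y3 + 3y4 >= 1
    y1, y2, y3, y4 >= 0

Solving the primal: x* = (12, 3.25).
  primal value c^T x* = 63.25.
Solving the dual: y* = (4, 0, 0.25, 0).
  dual value b^T y* = 63.25.
Strong duality: c^T x* = b^T y*. Confirmed.

63.25


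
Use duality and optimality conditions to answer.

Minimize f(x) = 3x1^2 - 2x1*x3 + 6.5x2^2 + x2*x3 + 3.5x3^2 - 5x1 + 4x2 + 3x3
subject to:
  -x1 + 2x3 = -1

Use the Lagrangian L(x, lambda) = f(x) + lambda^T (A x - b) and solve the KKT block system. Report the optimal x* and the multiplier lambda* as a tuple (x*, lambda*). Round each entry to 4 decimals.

Form the Lagrangian:
  L(x, lambda) = (1/2) x^T Q x + c^T x + lambda^T (A x - b)
Stationarity (grad_x L = 0): Q x + c + A^T lambda = 0.
Primal feasibility: A x = b.

This gives the KKT block system:
  [ Q   A^T ] [ x     ]   [-c ]
  [ A    0  ] [ lambda ] = [ b ]

Solving the linear system:
  x*      = (0.7651, -0.2987, -0.1174)
  lambda* = (-0.1745)
  f(x*)   = -2.7735

x* = (0.7651, -0.2987, -0.1174), lambda* = (-0.1745)


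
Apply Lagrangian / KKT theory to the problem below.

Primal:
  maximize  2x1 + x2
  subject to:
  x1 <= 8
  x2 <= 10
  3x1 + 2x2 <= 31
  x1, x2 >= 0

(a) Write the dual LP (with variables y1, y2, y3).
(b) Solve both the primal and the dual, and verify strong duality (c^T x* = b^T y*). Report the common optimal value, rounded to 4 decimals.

The standard primal-dual pair for 'max c^T x s.t. A x <= b, x >= 0' is:
  Dual:  min b^T y  s.t.  A^T y >= c,  y >= 0.

So the dual LP is:
  minimize  8y1 + 10y2 + 31y3
  subject to:
    y1 + 3y3 >= 2
    y2 + 2y3 >= 1
    y1, y2, y3 >= 0

Solving the primal: x* = (8, 3.5).
  primal value c^T x* = 19.5.
Solving the dual: y* = (0.5, 0, 0.5).
  dual value b^T y* = 19.5.
Strong duality: c^T x* = b^T y*. Confirmed.

19.5


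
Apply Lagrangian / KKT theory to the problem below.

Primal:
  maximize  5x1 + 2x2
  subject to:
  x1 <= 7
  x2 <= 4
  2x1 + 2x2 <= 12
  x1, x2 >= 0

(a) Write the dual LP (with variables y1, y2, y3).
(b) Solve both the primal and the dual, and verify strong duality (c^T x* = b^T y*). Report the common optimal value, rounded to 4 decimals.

The standard primal-dual pair for 'max c^T x s.t. A x <= b, x >= 0' is:
  Dual:  min b^T y  s.t.  A^T y >= c,  y >= 0.

So the dual LP is:
  minimize  7y1 + 4y2 + 12y3
  subject to:
    y1 + 2y3 >= 5
    y2 + 2y3 >= 2
    y1, y2, y3 >= 0

Solving the primal: x* = (6, 0).
  primal value c^T x* = 30.
Solving the dual: y* = (0, 0, 2.5).
  dual value b^T y* = 30.
Strong duality: c^T x* = b^T y*. Confirmed.

30


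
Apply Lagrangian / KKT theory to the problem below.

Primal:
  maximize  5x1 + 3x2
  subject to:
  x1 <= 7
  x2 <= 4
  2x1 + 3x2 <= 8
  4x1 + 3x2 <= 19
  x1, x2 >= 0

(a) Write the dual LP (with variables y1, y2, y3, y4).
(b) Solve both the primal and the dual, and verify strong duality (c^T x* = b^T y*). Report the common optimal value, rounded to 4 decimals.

The standard primal-dual pair for 'max c^T x s.t. A x <= b, x >= 0' is:
  Dual:  min b^T y  s.t.  A^T y >= c,  y >= 0.

So the dual LP is:
  minimize  7y1 + 4y2 + 8y3 + 19y4
  subject to:
    y1 + 2y3 + 4y4 >= 5
    y2 + 3y3 + 3y4 >= 3
    y1, y2, y3, y4 >= 0

Solving the primal: x* = (4, 0).
  primal value c^T x* = 20.
Solving the dual: y* = (0, 0, 2.5, 0).
  dual value b^T y* = 20.
Strong duality: c^T x* = b^T y*. Confirmed.

20


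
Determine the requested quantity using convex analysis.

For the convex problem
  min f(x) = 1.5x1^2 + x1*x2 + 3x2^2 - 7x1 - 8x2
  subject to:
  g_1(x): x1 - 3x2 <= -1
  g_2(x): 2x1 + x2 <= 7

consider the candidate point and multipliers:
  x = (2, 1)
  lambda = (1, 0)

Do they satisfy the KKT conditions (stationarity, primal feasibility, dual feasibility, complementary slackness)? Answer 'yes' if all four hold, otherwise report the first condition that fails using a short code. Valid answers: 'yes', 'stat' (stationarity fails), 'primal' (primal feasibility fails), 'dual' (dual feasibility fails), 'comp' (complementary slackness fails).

Gradient of f: grad f(x) = Q x + c = (0, 0)
Constraint values g_i(x) = a_i^T x - b_i:
  g_1((2, 1)) = 0
  g_2((2, 1)) = -2
Stationarity residual: grad f(x) + sum_i lambda_i a_i = (1, -3)
  -> stationarity FAILS
Primal feasibility (all g_i <= 0): OK
Dual feasibility (all lambda_i >= 0): OK
Complementary slackness (lambda_i * g_i(x) = 0 for all i): OK

Verdict: the first failing condition is stationarity -> stat.

stat


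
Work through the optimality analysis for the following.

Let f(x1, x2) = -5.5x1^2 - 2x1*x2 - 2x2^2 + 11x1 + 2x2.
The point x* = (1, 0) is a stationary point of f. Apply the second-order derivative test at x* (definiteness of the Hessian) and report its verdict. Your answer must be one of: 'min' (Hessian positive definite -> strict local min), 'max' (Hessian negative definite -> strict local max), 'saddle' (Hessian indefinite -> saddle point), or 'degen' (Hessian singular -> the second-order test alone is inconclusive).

Compute the Hessian H = grad^2 f:
  H = [[-11, -2], [-2, -4]]
Verify stationarity: grad f(x*) = H x* + g = (0, 0).
Eigenvalues of H: -11.5311, -3.4689.
Both eigenvalues < 0, so H is negative definite -> x* is a strict local max.

max


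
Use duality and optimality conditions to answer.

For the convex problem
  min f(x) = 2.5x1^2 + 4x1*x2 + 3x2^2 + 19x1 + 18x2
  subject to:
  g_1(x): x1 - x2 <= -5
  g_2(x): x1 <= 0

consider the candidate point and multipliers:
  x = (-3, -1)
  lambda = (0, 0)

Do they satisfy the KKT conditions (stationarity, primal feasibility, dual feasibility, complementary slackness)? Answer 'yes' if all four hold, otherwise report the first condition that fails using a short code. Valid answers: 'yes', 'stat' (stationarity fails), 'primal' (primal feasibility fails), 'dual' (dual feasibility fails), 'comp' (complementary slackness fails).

Gradient of f: grad f(x) = Q x + c = (0, 0)
Constraint values g_i(x) = a_i^T x - b_i:
  g_1((-3, -1)) = 3
  g_2((-3, -1)) = -3
Stationarity residual: grad f(x) + sum_i lambda_i a_i = (0, 0)
  -> stationarity OK
Primal feasibility (all g_i <= 0): FAILS
Dual feasibility (all lambda_i >= 0): OK
Complementary slackness (lambda_i * g_i(x) = 0 for all i): OK

Verdict: the first failing condition is primal_feasibility -> primal.

primal


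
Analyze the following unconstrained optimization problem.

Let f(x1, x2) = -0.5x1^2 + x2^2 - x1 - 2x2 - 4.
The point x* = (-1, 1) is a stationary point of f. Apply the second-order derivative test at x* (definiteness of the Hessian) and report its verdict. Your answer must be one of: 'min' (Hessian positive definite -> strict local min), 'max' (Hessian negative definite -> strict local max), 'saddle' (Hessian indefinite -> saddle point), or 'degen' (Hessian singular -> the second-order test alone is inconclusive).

Compute the Hessian H = grad^2 f:
  H = [[-1, 0], [0, 2]]
Verify stationarity: grad f(x*) = H x* + g = (0, 0).
Eigenvalues of H: -1, 2.
Eigenvalues have mixed signs, so H is indefinite -> x* is a saddle point.

saddle


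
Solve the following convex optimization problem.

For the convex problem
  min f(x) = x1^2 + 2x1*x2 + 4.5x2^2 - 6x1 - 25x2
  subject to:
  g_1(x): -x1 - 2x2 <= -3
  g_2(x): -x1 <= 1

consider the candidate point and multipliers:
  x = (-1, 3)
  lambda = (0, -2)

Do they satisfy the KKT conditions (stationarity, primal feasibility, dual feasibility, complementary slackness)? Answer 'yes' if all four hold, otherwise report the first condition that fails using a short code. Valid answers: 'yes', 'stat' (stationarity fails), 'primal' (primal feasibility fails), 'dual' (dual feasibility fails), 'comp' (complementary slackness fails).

Gradient of f: grad f(x) = Q x + c = (-2, 0)
Constraint values g_i(x) = a_i^T x - b_i:
  g_1((-1, 3)) = -2
  g_2((-1, 3)) = 0
Stationarity residual: grad f(x) + sum_i lambda_i a_i = (0, 0)
  -> stationarity OK
Primal feasibility (all g_i <= 0): OK
Dual feasibility (all lambda_i >= 0): FAILS
Complementary slackness (lambda_i * g_i(x) = 0 for all i): OK

Verdict: the first failing condition is dual_feasibility -> dual.

dual


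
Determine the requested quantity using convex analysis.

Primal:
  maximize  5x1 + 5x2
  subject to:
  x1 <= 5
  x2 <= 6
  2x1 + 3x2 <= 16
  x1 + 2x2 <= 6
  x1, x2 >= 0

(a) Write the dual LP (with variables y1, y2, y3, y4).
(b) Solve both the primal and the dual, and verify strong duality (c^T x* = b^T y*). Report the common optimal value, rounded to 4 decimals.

The standard primal-dual pair for 'max c^T x s.t. A x <= b, x >= 0' is:
  Dual:  min b^T y  s.t.  A^T y >= c,  y >= 0.

So the dual LP is:
  minimize  5y1 + 6y2 + 16y3 + 6y4
  subject to:
    y1 + 2y3 + y4 >= 5
    y2 + 3y3 + 2y4 >= 5
    y1, y2, y3, y4 >= 0

Solving the primal: x* = (5, 0.5).
  primal value c^T x* = 27.5.
Solving the dual: y* = (2.5, 0, 0, 2.5).
  dual value b^T y* = 27.5.
Strong duality: c^T x* = b^T y*. Confirmed.

27.5


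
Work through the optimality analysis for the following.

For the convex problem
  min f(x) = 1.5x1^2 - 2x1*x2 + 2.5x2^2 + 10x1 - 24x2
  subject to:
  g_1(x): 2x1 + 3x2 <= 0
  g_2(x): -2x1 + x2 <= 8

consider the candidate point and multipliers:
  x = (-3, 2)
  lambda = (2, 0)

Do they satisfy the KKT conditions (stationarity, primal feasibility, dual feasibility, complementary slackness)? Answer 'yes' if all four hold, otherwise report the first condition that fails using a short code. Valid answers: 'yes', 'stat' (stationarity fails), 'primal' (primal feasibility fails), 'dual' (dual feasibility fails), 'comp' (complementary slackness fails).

Gradient of f: grad f(x) = Q x + c = (-3, -8)
Constraint values g_i(x) = a_i^T x - b_i:
  g_1((-3, 2)) = 0
  g_2((-3, 2)) = 0
Stationarity residual: grad f(x) + sum_i lambda_i a_i = (1, -2)
  -> stationarity FAILS
Primal feasibility (all g_i <= 0): OK
Dual feasibility (all lambda_i >= 0): OK
Complementary slackness (lambda_i * g_i(x) = 0 for all i): OK

Verdict: the first failing condition is stationarity -> stat.

stat


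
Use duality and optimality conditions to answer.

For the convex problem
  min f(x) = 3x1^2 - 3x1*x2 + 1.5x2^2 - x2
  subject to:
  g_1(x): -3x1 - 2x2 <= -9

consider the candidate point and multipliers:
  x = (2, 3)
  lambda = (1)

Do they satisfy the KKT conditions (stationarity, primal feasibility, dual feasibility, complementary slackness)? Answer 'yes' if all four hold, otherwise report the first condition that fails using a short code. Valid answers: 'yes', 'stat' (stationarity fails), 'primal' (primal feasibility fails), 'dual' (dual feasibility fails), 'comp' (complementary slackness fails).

Gradient of f: grad f(x) = Q x + c = (3, 2)
Constraint values g_i(x) = a_i^T x - b_i:
  g_1((2, 3)) = -3
Stationarity residual: grad f(x) + sum_i lambda_i a_i = (0, 0)
  -> stationarity OK
Primal feasibility (all g_i <= 0): OK
Dual feasibility (all lambda_i >= 0): OK
Complementary slackness (lambda_i * g_i(x) = 0 for all i): FAILS

Verdict: the first failing condition is complementary_slackness -> comp.

comp


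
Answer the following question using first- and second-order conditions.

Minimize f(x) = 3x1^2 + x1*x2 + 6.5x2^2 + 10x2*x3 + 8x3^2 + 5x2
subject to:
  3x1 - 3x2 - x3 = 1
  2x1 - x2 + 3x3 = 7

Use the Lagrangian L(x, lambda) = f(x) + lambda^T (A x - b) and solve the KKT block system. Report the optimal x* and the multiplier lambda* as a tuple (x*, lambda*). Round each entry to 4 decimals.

Form the Lagrangian:
  L(x, lambda) = (1/2) x^T Q x + c^T x + lambda^T (A x - b)
Stationarity (grad_x L = 0): Q x + c + A^T lambda = 0.
Primal feasibility: A x = b.

This gives the KKT block system:
  [ Q   A^T ] [ x     ]   [-c ]
  [ A    0  ] [ lambda ] = [ b ]

Solving the linear system:
  x*      = (-0.2983, -1.3282, 2.0895)
  lambda* = (4.5141, -5.212)
  f(x*)   = 12.6646

x* = (-0.2983, -1.3282, 2.0895), lambda* = (4.5141, -5.212)
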